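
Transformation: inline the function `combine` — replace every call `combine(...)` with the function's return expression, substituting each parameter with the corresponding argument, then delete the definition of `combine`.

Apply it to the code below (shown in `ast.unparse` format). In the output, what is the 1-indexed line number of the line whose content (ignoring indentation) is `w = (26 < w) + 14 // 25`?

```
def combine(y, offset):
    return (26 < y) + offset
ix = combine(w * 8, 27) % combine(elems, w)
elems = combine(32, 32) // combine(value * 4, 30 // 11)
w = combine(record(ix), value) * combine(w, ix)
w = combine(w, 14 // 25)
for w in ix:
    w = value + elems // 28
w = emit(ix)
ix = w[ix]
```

4

Transformed code:
ix = ((26 < w * 8) + 27) % ((26 < elems) + w)
elems = ((26 < 32) + 32) // ((26 < value * 4) + 30 // 11)
w = ((26 < record(ix)) + value) * ((26 < w) + ix)
w = (26 < w) + 14 // 25
for w in ix:
    w = value + elems // 28
w = emit(ix)
ix = w[ix]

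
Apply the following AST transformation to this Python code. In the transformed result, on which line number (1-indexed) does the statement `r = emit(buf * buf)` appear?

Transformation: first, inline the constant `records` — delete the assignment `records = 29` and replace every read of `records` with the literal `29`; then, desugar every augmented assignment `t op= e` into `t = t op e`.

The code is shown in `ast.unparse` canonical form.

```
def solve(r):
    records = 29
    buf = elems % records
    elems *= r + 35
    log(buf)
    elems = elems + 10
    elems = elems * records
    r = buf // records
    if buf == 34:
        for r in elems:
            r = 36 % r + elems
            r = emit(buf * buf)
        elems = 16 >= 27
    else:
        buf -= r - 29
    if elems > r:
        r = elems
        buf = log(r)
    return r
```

11

Transformed code:
def solve(r):
    buf = elems % 29
    elems = elems * (r + 35)
    log(buf)
    elems = elems + 10
    elems = elems * 29
    r = buf // 29
    if buf == 34:
        for r in elems:
            r = 36 % r + elems
            r = emit(buf * buf)
        elems = 16 >= 27
    else:
        buf = buf - (r - 29)
    if elems > r:
        r = elems
        buf = log(r)
    return r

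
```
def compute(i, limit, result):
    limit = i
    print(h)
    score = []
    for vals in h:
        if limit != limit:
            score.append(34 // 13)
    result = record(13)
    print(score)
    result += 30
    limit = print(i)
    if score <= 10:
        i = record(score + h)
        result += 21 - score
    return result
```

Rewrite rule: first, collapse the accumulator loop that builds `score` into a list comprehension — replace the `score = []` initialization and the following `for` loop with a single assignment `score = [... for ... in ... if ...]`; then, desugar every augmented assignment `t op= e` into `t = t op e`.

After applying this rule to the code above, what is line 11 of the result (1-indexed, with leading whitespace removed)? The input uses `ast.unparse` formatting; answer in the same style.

result = result + (21 - score)

Transformed code:
def compute(i, limit, result):
    limit = i
    print(h)
    score = [34 // 13 for vals in h if limit != limit]
    result = record(13)
    print(score)
    result = result + 30
    limit = print(i)
    if score <= 10:
        i = record(score + h)
        result = result + (21 - score)
    return result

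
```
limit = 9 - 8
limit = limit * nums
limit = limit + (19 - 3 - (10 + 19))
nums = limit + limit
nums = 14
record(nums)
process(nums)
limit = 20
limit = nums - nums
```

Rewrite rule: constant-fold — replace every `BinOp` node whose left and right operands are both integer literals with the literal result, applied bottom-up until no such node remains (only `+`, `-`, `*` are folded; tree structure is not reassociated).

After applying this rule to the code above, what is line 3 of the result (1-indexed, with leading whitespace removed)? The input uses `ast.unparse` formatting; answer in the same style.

limit = limit + -13

Transformed code:
limit = 1
limit = limit * nums
limit = limit + -13
nums = limit + limit
nums = 14
record(nums)
process(nums)
limit = 20
limit = nums - nums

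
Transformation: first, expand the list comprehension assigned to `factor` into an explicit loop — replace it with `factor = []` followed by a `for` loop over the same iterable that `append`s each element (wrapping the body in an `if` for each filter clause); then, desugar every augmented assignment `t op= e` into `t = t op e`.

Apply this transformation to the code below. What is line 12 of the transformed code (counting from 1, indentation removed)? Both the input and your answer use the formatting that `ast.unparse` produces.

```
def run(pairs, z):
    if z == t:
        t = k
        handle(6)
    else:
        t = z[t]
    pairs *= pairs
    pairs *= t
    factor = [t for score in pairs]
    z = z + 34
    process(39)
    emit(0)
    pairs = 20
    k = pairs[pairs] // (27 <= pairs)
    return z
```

Transformed code:
def run(pairs, z):
    if z == t:
        t = k
        handle(6)
    else:
        t = z[t]
    pairs = pairs * pairs
    pairs = pairs * t
    factor = []
    for score in pairs:
        factor.append(t)
    z = z + 34
    process(39)
    emit(0)
    pairs = 20
    k = pairs[pairs] // (27 <= pairs)
    return z

z = z + 34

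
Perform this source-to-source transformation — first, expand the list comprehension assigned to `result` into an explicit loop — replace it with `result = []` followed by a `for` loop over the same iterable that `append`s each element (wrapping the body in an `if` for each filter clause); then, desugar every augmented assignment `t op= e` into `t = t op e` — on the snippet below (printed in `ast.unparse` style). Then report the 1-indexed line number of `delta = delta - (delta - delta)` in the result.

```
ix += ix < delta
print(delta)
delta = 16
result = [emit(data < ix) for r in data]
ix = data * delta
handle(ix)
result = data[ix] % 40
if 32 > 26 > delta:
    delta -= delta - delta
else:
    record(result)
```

Transformed code:
ix = ix + (ix < delta)
print(delta)
delta = 16
result = []
for r in data:
    result.append(emit(data < ix))
ix = data * delta
handle(ix)
result = data[ix] % 40
if 32 > 26 > delta:
    delta = delta - (delta - delta)
else:
    record(result)

11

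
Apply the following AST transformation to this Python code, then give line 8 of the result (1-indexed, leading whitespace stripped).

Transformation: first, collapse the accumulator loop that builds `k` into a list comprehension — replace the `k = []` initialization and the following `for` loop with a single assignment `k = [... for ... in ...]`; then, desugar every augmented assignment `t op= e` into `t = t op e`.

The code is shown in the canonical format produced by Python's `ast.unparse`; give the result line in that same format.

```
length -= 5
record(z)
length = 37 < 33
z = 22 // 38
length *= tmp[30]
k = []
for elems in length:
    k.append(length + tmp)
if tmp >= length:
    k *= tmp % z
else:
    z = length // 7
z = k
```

Transformed code:
length = length - 5
record(z)
length = 37 < 33
z = 22 // 38
length = length * tmp[30]
k = [length + tmp for elems in length]
if tmp >= length:
    k = k * (tmp % z)
else:
    z = length // 7
z = k

k = k * (tmp % z)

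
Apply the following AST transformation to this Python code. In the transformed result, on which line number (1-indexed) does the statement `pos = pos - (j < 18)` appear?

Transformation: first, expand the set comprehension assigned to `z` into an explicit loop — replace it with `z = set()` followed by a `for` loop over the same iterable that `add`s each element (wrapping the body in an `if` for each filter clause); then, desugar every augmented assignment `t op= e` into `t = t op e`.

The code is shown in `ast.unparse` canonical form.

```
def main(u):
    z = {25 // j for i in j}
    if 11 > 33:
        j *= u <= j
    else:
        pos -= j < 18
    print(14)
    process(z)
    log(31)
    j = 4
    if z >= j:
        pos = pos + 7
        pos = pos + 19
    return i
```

Transformed code:
def main(u):
    z = set()
    for i in j:
        z.add(25 // j)
    if 11 > 33:
        j = j * (u <= j)
    else:
        pos = pos - (j < 18)
    print(14)
    process(z)
    log(31)
    j = 4
    if z >= j:
        pos = pos + 7
        pos = pos + 19
    return i

8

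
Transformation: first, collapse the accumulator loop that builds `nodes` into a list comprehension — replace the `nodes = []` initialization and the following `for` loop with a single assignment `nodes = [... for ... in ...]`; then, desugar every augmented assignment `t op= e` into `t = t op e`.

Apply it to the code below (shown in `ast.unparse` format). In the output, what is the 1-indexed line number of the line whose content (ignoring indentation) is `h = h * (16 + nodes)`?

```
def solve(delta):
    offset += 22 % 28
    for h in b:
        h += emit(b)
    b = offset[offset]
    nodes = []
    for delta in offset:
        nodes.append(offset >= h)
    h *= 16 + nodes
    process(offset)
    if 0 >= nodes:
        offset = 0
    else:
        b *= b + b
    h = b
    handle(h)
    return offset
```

Transformed code:
def solve(delta):
    offset = offset + 22 % 28
    for h in b:
        h = h + emit(b)
    b = offset[offset]
    nodes = [offset >= h for delta in offset]
    h = h * (16 + nodes)
    process(offset)
    if 0 >= nodes:
        offset = 0
    else:
        b = b * (b + b)
    h = b
    handle(h)
    return offset

7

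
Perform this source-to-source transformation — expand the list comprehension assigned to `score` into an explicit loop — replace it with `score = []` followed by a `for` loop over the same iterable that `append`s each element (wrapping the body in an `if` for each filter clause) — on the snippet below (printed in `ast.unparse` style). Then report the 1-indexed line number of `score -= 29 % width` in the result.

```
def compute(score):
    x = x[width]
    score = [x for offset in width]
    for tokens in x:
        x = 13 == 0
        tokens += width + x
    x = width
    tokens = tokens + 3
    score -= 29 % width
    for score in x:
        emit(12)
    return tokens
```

11

Transformed code:
def compute(score):
    x = x[width]
    score = []
    for offset in width:
        score.append(x)
    for tokens in x:
        x = 13 == 0
        tokens += width + x
    x = width
    tokens = tokens + 3
    score -= 29 % width
    for score in x:
        emit(12)
    return tokens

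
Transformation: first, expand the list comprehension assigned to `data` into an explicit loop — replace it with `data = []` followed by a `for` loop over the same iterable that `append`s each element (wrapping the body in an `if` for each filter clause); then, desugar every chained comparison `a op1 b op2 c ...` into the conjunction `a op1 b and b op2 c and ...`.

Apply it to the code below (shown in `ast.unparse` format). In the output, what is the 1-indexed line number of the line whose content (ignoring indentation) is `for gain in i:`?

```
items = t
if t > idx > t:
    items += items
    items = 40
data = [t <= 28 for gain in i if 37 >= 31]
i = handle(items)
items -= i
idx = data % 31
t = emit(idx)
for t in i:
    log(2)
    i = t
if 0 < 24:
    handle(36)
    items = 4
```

Transformed code:
items = t
if t > idx and idx > t:
    items += items
    items = 40
data = []
for gain in i:
    if 37 >= 31:
        data.append(t <= 28)
i = handle(items)
items -= i
idx = data % 31
t = emit(idx)
for t in i:
    log(2)
    i = t
if 0 < 24:
    handle(36)
    items = 4

6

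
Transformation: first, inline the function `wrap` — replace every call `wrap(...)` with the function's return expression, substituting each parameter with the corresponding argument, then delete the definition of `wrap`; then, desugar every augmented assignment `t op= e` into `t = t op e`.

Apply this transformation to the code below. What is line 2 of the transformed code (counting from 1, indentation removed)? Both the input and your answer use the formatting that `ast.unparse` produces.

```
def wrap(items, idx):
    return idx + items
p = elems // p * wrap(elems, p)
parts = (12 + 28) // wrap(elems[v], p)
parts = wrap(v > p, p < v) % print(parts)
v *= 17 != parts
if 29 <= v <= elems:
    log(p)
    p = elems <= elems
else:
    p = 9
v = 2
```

Transformed code:
p = elems // p * (p + elems)
parts = (12 + 28) // (p + elems[v])
parts = ((p < v) + (v > p)) % print(parts)
v = v * (17 != parts)
if 29 <= v <= elems:
    log(p)
    p = elems <= elems
else:
    p = 9
v = 2

parts = (12 + 28) // (p + elems[v])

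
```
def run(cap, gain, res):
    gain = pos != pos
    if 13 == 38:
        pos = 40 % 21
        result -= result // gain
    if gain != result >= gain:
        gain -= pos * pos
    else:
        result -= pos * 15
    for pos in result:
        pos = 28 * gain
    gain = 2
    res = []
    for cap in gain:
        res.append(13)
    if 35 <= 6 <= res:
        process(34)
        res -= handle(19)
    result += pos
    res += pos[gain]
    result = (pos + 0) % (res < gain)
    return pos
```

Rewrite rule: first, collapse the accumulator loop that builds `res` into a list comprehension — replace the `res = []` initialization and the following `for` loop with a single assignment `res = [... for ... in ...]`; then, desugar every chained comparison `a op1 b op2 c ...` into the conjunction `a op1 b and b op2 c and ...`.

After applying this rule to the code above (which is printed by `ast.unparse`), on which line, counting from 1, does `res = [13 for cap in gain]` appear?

13

Transformed code:
def run(cap, gain, res):
    gain = pos != pos
    if 13 == 38:
        pos = 40 % 21
        result -= result // gain
    if gain != result and result >= gain:
        gain -= pos * pos
    else:
        result -= pos * 15
    for pos in result:
        pos = 28 * gain
    gain = 2
    res = [13 for cap in gain]
    if 35 <= 6 and 6 <= res:
        process(34)
        res -= handle(19)
    result += pos
    res += pos[gain]
    result = (pos + 0) % (res < gain)
    return pos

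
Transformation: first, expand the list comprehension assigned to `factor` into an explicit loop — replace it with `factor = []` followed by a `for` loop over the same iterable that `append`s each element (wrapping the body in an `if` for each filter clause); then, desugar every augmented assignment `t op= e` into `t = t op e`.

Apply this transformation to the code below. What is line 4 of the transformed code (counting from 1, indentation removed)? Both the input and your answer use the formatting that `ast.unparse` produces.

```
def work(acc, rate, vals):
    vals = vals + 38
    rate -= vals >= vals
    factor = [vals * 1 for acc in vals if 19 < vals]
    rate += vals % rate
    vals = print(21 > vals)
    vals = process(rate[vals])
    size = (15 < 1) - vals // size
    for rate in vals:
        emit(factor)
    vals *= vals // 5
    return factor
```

factor = []

Transformed code:
def work(acc, rate, vals):
    vals = vals + 38
    rate = rate - (vals >= vals)
    factor = []
    for acc in vals:
        if 19 < vals:
            factor.append(vals * 1)
    rate = rate + vals % rate
    vals = print(21 > vals)
    vals = process(rate[vals])
    size = (15 < 1) - vals // size
    for rate in vals:
        emit(factor)
    vals = vals * (vals // 5)
    return factor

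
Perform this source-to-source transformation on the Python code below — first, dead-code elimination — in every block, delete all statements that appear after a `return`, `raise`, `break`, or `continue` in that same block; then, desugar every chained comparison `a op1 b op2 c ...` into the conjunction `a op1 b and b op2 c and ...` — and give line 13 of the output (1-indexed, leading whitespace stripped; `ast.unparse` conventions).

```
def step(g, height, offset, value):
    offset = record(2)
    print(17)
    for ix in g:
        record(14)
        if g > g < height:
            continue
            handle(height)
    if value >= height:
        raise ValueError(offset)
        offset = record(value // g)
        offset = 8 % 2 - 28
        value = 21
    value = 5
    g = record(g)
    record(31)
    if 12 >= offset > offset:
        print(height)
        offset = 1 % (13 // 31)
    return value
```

if 12 >= offset and offset > offset:

Transformed code:
def step(g, height, offset, value):
    offset = record(2)
    print(17)
    for ix in g:
        record(14)
        if g > g and g < height:
            continue
    if value >= height:
        raise ValueError(offset)
    value = 5
    g = record(g)
    record(31)
    if 12 >= offset and offset > offset:
        print(height)
        offset = 1 % (13 // 31)
    return value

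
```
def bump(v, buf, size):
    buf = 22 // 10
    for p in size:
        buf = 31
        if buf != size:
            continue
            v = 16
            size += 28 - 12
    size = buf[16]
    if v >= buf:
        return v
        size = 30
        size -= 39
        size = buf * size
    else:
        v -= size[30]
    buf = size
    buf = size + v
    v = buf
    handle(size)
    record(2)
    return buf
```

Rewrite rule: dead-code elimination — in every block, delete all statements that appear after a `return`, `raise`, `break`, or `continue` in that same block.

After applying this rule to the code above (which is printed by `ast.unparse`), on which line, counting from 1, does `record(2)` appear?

16

Transformed code:
def bump(v, buf, size):
    buf = 22 // 10
    for p in size:
        buf = 31
        if buf != size:
            continue
    size = buf[16]
    if v >= buf:
        return v
    else:
        v -= size[30]
    buf = size
    buf = size + v
    v = buf
    handle(size)
    record(2)
    return buf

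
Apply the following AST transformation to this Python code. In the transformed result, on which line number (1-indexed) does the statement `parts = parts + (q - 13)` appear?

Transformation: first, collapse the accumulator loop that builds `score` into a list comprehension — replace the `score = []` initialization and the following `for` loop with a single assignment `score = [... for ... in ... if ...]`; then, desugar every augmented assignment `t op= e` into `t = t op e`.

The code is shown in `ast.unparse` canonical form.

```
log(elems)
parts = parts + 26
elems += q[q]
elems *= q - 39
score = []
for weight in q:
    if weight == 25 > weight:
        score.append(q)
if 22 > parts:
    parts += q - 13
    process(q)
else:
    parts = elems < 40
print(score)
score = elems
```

Transformed code:
log(elems)
parts = parts + 26
elems = elems + q[q]
elems = elems * (q - 39)
score = [q for weight in q if weight == 25 > weight]
if 22 > parts:
    parts = parts + (q - 13)
    process(q)
else:
    parts = elems < 40
print(score)
score = elems

7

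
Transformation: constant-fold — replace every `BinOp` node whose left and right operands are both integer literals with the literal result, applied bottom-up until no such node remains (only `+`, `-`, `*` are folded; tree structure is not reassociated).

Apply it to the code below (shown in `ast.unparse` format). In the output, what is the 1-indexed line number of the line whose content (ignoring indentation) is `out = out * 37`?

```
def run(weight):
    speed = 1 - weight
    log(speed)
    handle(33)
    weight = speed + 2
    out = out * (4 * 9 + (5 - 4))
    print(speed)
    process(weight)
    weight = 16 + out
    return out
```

6

Transformed code:
def run(weight):
    speed = 1 - weight
    log(speed)
    handle(33)
    weight = speed + 2
    out = out * 37
    print(speed)
    process(weight)
    weight = 16 + out
    return out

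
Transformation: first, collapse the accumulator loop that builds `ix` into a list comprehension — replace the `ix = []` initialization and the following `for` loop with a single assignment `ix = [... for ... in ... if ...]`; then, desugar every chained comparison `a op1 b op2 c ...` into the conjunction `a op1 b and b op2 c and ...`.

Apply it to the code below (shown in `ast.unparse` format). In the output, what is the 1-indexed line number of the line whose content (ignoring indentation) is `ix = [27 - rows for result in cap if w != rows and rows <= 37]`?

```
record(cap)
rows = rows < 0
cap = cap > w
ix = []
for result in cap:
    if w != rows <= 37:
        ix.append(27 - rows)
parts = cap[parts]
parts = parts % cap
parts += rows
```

4

Transformed code:
record(cap)
rows = rows < 0
cap = cap > w
ix = [27 - rows for result in cap if w != rows and rows <= 37]
parts = cap[parts]
parts = parts % cap
parts += rows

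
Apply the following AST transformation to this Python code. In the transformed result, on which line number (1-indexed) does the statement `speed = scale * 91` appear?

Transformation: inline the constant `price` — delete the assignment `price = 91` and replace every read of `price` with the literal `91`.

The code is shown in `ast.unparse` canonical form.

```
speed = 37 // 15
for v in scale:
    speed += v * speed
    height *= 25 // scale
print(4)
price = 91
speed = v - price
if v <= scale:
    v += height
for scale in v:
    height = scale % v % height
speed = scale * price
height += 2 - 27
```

11

Transformed code:
speed = 37 // 15
for v in scale:
    speed += v * speed
    height *= 25 // scale
print(4)
speed = v - 91
if v <= scale:
    v += height
for scale in v:
    height = scale % v % height
speed = scale * 91
height += 2 - 27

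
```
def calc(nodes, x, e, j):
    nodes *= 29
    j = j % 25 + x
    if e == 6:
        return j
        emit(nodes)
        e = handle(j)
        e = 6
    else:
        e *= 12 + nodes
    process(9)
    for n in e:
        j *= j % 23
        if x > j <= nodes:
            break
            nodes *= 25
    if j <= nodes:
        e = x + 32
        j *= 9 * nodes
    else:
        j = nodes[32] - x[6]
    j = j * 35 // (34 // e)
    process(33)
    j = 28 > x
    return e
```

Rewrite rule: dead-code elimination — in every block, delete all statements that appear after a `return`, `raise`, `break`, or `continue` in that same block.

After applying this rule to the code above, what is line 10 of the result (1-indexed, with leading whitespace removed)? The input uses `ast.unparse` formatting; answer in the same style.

Transformed code:
def calc(nodes, x, e, j):
    nodes *= 29
    j = j % 25 + x
    if e == 6:
        return j
    else:
        e *= 12 + nodes
    process(9)
    for n in e:
        j *= j % 23
        if x > j <= nodes:
            break
    if j <= nodes:
        e = x + 32
        j *= 9 * nodes
    else:
        j = nodes[32] - x[6]
    j = j * 35 // (34 // e)
    process(33)
    j = 28 > x
    return e

j *= j % 23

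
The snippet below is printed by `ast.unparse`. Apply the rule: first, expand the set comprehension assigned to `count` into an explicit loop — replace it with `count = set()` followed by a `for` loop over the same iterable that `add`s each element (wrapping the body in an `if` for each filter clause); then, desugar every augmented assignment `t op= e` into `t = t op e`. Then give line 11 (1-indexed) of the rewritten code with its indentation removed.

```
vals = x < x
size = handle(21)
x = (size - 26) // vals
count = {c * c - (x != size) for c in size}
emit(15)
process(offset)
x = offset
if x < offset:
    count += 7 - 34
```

count = count + (7 - 34)

Transformed code:
vals = x < x
size = handle(21)
x = (size - 26) // vals
count = set()
for c in size:
    count.add(c * c - (x != size))
emit(15)
process(offset)
x = offset
if x < offset:
    count = count + (7 - 34)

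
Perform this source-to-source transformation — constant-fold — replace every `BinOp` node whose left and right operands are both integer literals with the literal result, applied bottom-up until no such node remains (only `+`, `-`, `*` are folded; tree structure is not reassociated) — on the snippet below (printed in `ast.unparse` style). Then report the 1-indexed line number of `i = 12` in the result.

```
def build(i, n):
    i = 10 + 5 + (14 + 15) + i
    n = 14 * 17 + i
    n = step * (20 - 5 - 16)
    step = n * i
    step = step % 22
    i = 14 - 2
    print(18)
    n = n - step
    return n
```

7

Transformed code:
def build(i, n):
    i = 44 + i
    n = 238 + i
    n = step * -1
    step = n * i
    step = step % 22
    i = 12
    print(18)
    n = n - step
    return n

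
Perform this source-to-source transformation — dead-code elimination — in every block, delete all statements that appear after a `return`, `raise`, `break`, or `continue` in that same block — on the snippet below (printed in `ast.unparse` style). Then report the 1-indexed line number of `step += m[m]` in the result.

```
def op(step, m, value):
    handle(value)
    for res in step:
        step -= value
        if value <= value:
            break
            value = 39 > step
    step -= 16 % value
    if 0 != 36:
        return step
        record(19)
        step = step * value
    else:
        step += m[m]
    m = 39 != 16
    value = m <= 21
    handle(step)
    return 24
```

Transformed code:
def op(step, m, value):
    handle(value)
    for res in step:
        step -= value
        if value <= value:
            break
    step -= 16 % value
    if 0 != 36:
        return step
    else:
        step += m[m]
    m = 39 != 16
    value = m <= 21
    handle(step)
    return 24

11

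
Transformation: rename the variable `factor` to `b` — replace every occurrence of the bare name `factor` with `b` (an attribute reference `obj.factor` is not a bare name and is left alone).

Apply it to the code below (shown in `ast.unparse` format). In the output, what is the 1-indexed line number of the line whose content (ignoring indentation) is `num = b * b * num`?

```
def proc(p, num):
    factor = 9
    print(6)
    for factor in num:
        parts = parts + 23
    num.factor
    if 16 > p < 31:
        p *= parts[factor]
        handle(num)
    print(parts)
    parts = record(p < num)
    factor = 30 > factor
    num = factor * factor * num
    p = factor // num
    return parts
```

13

Transformed code:
def proc(p, num):
    b = 9
    print(6)
    for b in num:
        parts = parts + 23
    num.factor
    if 16 > p < 31:
        p *= parts[b]
        handle(num)
    print(parts)
    parts = record(p < num)
    b = 30 > b
    num = b * b * num
    p = b // num
    return parts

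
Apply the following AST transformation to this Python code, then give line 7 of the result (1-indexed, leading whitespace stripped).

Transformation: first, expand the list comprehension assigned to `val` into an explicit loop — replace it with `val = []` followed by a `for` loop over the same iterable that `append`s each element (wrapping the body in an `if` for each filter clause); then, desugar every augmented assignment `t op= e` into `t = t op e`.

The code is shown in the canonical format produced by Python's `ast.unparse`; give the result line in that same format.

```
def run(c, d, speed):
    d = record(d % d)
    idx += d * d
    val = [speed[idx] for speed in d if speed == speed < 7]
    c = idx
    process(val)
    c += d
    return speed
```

val.append(speed[idx])

Transformed code:
def run(c, d, speed):
    d = record(d % d)
    idx = idx + d * d
    val = []
    for speed in d:
        if speed == speed < 7:
            val.append(speed[idx])
    c = idx
    process(val)
    c = c + d
    return speed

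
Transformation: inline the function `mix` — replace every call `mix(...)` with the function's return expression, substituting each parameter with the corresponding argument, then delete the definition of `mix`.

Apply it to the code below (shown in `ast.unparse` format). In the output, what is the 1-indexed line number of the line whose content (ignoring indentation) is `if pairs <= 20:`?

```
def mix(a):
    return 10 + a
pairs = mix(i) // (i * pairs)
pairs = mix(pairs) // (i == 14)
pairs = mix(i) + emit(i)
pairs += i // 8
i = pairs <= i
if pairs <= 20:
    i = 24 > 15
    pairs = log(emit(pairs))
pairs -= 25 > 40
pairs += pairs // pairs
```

Transformed code:
pairs = (10 + i) // (i * pairs)
pairs = (10 + pairs) // (i == 14)
pairs = 10 + i + emit(i)
pairs += i // 8
i = pairs <= i
if pairs <= 20:
    i = 24 > 15
    pairs = log(emit(pairs))
pairs -= 25 > 40
pairs += pairs // pairs

6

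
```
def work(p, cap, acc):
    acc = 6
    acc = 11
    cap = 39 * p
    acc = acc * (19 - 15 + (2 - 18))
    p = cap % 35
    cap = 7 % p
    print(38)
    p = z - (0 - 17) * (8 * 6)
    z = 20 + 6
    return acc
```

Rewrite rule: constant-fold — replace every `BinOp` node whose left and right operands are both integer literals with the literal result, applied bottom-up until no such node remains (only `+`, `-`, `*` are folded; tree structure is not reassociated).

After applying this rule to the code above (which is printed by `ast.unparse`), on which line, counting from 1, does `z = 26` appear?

Transformed code:
def work(p, cap, acc):
    acc = 6
    acc = 11
    cap = 39 * p
    acc = acc * -12
    p = cap % 35
    cap = 7 % p
    print(38)
    p = z - -816
    z = 26
    return acc

10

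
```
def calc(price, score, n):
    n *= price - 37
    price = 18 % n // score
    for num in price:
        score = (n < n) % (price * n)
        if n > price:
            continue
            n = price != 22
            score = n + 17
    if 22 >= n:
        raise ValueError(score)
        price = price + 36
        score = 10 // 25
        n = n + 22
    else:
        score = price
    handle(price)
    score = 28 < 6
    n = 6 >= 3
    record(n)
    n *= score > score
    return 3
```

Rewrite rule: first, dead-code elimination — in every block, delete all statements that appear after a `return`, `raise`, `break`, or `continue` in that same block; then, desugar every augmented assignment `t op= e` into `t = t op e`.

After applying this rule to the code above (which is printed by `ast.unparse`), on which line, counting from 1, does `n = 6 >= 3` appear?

14

Transformed code:
def calc(price, score, n):
    n = n * (price - 37)
    price = 18 % n // score
    for num in price:
        score = (n < n) % (price * n)
        if n > price:
            continue
    if 22 >= n:
        raise ValueError(score)
    else:
        score = price
    handle(price)
    score = 28 < 6
    n = 6 >= 3
    record(n)
    n = n * (score > score)
    return 3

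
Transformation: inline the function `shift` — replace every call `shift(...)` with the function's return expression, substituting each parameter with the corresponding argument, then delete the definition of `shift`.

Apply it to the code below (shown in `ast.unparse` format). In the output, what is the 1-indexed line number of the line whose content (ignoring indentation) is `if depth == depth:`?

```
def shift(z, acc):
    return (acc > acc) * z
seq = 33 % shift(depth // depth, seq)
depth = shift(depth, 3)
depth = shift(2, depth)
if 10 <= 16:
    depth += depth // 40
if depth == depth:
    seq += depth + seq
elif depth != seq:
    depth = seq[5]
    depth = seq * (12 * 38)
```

6

Transformed code:
seq = 33 % ((seq > seq) * (depth // depth))
depth = (3 > 3) * depth
depth = (depth > depth) * 2
if 10 <= 16:
    depth += depth // 40
if depth == depth:
    seq += depth + seq
elif depth != seq:
    depth = seq[5]
    depth = seq * (12 * 38)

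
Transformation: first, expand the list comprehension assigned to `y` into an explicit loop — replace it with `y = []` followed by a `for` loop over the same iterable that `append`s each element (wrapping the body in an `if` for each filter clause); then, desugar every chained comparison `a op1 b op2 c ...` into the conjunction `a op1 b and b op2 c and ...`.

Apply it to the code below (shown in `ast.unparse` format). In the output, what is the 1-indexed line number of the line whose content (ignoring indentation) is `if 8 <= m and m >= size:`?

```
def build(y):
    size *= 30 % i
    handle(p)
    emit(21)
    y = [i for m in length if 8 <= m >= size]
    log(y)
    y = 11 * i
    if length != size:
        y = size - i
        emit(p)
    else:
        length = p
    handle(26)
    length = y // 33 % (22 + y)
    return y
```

Transformed code:
def build(y):
    size *= 30 % i
    handle(p)
    emit(21)
    y = []
    for m in length:
        if 8 <= m and m >= size:
            y.append(i)
    log(y)
    y = 11 * i
    if length != size:
        y = size - i
        emit(p)
    else:
        length = p
    handle(26)
    length = y // 33 % (22 + y)
    return y

7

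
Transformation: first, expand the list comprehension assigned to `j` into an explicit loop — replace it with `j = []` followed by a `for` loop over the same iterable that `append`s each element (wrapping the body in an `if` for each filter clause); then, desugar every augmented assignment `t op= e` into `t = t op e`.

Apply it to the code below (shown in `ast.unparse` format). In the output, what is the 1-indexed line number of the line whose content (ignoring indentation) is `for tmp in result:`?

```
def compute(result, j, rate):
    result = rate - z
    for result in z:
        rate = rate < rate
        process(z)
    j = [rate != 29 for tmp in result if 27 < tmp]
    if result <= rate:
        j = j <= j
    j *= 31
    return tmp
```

Transformed code:
def compute(result, j, rate):
    result = rate - z
    for result in z:
        rate = rate < rate
        process(z)
    j = []
    for tmp in result:
        if 27 < tmp:
            j.append(rate != 29)
    if result <= rate:
        j = j <= j
    j = j * 31
    return tmp

7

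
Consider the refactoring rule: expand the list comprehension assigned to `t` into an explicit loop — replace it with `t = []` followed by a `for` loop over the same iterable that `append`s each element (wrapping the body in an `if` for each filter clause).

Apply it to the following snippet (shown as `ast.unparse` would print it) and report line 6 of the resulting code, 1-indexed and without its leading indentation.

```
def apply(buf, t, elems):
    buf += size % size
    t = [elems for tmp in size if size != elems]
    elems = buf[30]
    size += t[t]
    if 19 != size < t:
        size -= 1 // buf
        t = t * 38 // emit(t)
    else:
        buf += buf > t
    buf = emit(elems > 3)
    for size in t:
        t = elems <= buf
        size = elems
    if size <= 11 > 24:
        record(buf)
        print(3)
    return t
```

Transformed code:
def apply(buf, t, elems):
    buf += size % size
    t = []
    for tmp in size:
        if size != elems:
            t.append(elems)
    elems = buf[30]
    size += t[t]
    if 19 != size < t:
        size -= 1 // buf
        t = t * 38 // emit(t)
    else:
        buf += buf > t
    buf = emit(elems > 3)
    for size in t:
        t = elems <= buf
        size = elems
    if size <= 11 > 24:
        record(buf)
        print(3)
    return t

t.append(elems)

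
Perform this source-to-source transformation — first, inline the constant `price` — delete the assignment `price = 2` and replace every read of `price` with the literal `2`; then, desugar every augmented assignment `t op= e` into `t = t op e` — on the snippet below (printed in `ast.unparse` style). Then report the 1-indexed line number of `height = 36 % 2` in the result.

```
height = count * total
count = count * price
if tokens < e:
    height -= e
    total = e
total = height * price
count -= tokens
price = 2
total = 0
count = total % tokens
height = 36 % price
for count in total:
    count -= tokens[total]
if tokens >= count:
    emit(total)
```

Transformed code:
height = count * total
count = count * 2
if tokens < e:
    height = height - e
    total = e
total = height * 2
count = count - tokens
total = 0
count = total % tokens
height = 36 % 2
for count in total:
    count = count - tokens[total]
if tokens >= count:
    emit(total)

10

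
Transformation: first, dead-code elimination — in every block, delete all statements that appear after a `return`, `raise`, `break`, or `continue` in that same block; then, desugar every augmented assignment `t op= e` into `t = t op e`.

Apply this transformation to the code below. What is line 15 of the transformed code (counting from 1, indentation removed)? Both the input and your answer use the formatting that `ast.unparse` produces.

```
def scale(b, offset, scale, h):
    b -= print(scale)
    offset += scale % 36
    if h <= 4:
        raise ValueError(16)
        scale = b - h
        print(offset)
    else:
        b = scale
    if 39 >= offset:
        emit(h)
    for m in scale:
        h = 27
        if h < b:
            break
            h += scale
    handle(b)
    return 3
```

Transformed code:
def scale(b, offset, scale, h):
    b = b - print(scale)
    offset = offset + scale % 36
    if h <= 4:
        raise ValueError(16)
    else:
        b = scale
    if 39 >= offset:
        emit(h)
    for m in scale:
        h = 27
        if h < b:
            break
    handle(b)
    return 3

return 3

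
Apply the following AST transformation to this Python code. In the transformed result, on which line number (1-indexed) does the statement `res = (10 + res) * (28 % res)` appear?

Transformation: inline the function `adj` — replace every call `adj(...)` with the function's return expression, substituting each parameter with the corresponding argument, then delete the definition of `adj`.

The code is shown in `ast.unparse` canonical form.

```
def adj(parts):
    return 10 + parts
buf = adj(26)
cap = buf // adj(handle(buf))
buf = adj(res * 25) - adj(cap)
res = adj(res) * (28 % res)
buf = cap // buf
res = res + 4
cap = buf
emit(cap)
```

Transformed code:
buf = 10 + 26
cap = buf // (10 + handle(buf))
buf = 10 + res * 25 - (10 + cap)
res = (10 + res) * (28 % res)
buf = cap // buf
res = res + 4
cap = buf
emit(cap)

4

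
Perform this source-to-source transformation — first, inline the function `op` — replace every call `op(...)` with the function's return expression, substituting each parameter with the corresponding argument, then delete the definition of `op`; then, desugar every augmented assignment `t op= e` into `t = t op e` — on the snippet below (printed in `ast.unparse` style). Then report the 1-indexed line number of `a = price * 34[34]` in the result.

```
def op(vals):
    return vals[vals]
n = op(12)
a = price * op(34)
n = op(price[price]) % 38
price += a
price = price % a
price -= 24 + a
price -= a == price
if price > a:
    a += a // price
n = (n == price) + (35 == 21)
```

Transformed code:
n = 12[12]
a = price * 34[34]
n = price[price][price[price]] % 38
price = price + a
price = price % a
price = price - (24 + a)
price = price - (a == price)
if price > a:
    a = a + a // price
n = (n == price) + (35 == 21)

2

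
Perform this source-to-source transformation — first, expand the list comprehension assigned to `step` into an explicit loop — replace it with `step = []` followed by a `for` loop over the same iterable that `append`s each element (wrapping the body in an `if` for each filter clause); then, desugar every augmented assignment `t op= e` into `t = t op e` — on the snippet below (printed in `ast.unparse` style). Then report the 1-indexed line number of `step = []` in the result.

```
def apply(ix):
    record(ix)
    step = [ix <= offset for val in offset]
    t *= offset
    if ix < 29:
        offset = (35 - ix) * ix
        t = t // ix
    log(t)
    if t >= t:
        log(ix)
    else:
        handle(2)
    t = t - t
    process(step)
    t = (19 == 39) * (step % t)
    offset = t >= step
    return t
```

Transformed code:
def apply(ix):
    record(ix)
    step = []
    for val in offset:
        step.append(ix <= offset)
    t = t * offset
    if ix < 29:
        offset = (35 - ix) * ix
        t = t // ix
    log(t)
    if t >= t:
        log(ix)
    else:
        handle(2)
    t = t - t
    process(step)
    t = (19 == 39) * (step % t)
    offset = t >= step
    return t

3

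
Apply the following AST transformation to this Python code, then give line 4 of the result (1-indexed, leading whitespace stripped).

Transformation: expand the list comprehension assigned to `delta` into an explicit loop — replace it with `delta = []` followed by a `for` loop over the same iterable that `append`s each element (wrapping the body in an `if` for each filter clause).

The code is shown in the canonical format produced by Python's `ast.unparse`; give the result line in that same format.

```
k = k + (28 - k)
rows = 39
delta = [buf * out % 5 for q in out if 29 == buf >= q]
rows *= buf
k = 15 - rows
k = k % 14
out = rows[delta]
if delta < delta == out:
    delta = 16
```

Transformed code:
k = k + (28 - k)
rows = 39
delta = []
for q in out:
    if 29 == buf >= q:
        delta.append(buf * out % 5)
rows *= buf
k = 15 - rows
k = k % 14
out = rows[delta]
if delta < delta == out:
    delta = 16

for q in out: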